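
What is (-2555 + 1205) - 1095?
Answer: -2445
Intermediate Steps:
(-2555 + 1205) - 1095 = -1350 - 1095 = -2445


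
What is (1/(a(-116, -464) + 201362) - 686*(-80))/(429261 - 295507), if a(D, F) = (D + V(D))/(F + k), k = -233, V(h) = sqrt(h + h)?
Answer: 540512091085273398435/1317340638201120852764 + 697*I*sqrt(58)/1317340638201120852764 ≈ 0.41031 + 4.0295e-18*I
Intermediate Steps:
V(h) = sqrt(2)*sqrt(h) (V(h) = sqrt(2*h) = sqrt(2)*sqrt(h))
a(D, F) = (D + sqrt(2)*sqrt(D))/(-233 + F) (a(D, F) = (D + sqrt(2)*sqrt(D))/(F - 233) = (D + sqrt(2)*sqrt(D))/(-233 + F))
(1/(a(-116, -464) + 201362) - 686*(-80))/(429261 - 295507) = (1/((-116 + sqrt(2)*sqrt(-116))/(-233 - 464) + 201362) - 686*(-80))/(429261 - 295507) = (1/((-116 + sqrt(2)*(2*I*sqrt(29)))/(-697) + 201362) + 54880)/133754 = (1/(-(-116 + 2*I*sqrt(58))/697 + 201362) + 54880)*(1/133754) = (1/((116/697 - 2*I*sqrt(58)/697) + 201362) + 54880)*(1/133754) = (1/(140349430/697 - 2*I*sqrt(58)/697) + 54880)*(1/133754) = (54880 + 1/(140349430/697 - 2*I*sqrt(58)/697))*(1/133754) = 27440/66877 + 1/(133754*(140349430/697 - 2*I*sqrt(58)/697))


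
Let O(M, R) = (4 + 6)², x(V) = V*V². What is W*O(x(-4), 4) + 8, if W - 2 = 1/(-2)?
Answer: 158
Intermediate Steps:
x(V) = V³
O(M, R) = 100 (O(M, R) = 10² = 100)
W = 3/2 (W = 2 + 1/(-2) = 2 - ½ = 3/2 ≈ 1.5000)
W*O(x(-4), 4) + 8 = (3/2)*100 + 8 = 150 + 8 = 158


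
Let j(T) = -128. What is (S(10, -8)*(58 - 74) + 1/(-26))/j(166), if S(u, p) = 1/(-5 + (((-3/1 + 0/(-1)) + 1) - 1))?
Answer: -51/3328 ≈ -0.015325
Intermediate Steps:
S(u, p) = -1/8 (S(u, p) = 1/(-5 + (((-3*1 + 0*(-1)) + 1) - 1)) = 1/(-5 + (((-3 + 0) + 1) - 1)) = 1/(-5 + ((-3 + 1) - 1)) = 1/(-5 + (-2 - 1)) = 1/(-5 - 3) = 1/(-8) = -1/8)
(S(10, -8)*(58 - 74) + 1/(-26))/j(166) = (-(58 - 74)/8 + 1/(-26))/(-128) = (-1/8*(-16) - 1/26)*(-1/128) = (2 - 1/26)*(-1/128) = (51/26)*(-1/128) = -51/3328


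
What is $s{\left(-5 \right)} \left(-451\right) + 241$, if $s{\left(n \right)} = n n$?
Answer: $-11034$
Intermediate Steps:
$s{\left(n \right)} = n^{2}$
$s{\left(-5 \right)} \left(-451\right) + 241 = \left(-5\right)^{2} \left(-451\right) + 241 = 25 \left(-451\right) + 241 = -11275 + 241 = -11034$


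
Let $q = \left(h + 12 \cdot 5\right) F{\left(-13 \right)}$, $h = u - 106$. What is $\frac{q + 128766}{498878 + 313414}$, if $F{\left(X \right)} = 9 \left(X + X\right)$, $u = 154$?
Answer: $\frac{17249}{135382} \approx 0.12741$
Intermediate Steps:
$F{\left(X \right)} = 18 X$ ($F{\left(X \right)} = 9 \cdot 2 X = 18 X$)
$h = 48$ ($h = 154 - 106 = 48$)
$q = -25272$ ($q = \left(48 + 12 \cdot 5\right) 18 \left(-13\right) = \left(48 + 60\right) \left(-234\right) = 108 \left(-234\right) = -25272$)
$\frac{q + 128766}{498878 + 313414} = \frac{-25272 + 128766}{498878 + 313414} = \frac{103494}{812292} = 103494 \cdot \frac{1}{812292} = \frac{17249}{135382}$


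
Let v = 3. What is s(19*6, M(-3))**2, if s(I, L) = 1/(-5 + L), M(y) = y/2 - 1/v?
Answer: 36/1681 ≈ 0.021416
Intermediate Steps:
M(y) = -1/3 + y/2 (M(y) = y/2 - 1/3 = -1/3 + y/2)
s(19*6, M(-3))**2 = (1/(-5 + (-1/3 + (1/2)*(-3))))**2 = (1/(-5 + (-1/3 - 3/2)))**2 = (1/(-5 - 11/6))**2 = (1/(-41/6))**2 = (-6/41)**2 = 36/1681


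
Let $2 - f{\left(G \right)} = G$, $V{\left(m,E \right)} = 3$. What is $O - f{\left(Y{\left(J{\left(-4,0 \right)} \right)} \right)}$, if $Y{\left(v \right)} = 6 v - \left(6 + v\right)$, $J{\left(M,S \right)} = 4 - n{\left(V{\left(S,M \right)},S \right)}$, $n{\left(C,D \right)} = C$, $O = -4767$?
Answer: $-4770$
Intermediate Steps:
$J{\left(M,S \right)} = 1$ ($J{\left(M,S \right)} = 4 - 3 = 1$)
$Y{\left(v \right)} = -6 + 5 v$
$f{\left(G \right)} = 2 - G$
$O - f{\left(Y{\left(J{\left(-4,0 \right)} \right)} \right)} = -4767 - \left(2 - \left(-6 + 5 \cdot 1\right)\right) = -4767 - \left(2 - \left(-6 + 5\right)\right) = -4767 - \left(2 - -1\right) = -4767 - \left(2 + 1\right) = -4767 - 3 = -4770$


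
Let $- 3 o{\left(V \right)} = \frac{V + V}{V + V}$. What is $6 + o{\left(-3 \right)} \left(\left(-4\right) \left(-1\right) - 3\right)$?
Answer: $\frac{17}{3} \approx 5.6667$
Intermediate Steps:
$o{\left(V \right)} = - \frac{1}{3}$ ($o{\left(V \right)} = - \frac{\left(V + V\right) \frac{1}{V + V}}{3} = - \frac{2 V \frac{1}{2 V}}{3} = \left(- \frac{1}{3}\right) 1 = - \frac{1}{3}$)
$6 + o{\left(-3 \right)} \left(\left(-4\right) \left(-1\right) - 3\right) = 6 - \frac{\left(-4\right) \left(-1\right) - 3}{3} = 6 - \frac{4 - 3}{3} = 6 - \frac{1}{3} = \frac{17}{3}$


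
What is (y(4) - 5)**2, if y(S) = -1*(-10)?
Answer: 25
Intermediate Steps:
y(S) = 10
(y(4) - 5)**2 = (10 - 5)**2 = 5**2 = 25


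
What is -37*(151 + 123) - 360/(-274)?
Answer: -1388726/137 ≈ -10137.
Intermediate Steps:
-37*(151 + 123) - 360/(-274) = -37*274 - 360*(-1/274) = -10138 + 180/137 = -1388726/137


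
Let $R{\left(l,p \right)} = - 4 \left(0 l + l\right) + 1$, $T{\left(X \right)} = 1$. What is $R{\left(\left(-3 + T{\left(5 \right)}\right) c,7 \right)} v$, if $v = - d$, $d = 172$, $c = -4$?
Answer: $5332$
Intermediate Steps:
$R{\left(l,p \right)} = 1 - 4 l$ ($R{\left(l,p \right)} = - 4 \left(0 + l\right) + 1 = - 4 l + 1 = 1 - 4 l$)
$v = -172$ ($v = \left(-1\right) 172 = -172$)
$R{\left(\left(-3 + T{\left(5 \right)}\right) c,7 \right)} v = \left(1 - 4 \left(-3 + 1\right) \left(-4\right)\right) \left(-172\right) = \left(1 - 4 \left(\left(-2\right) \left(-4\right)\right)\right) \left(-172\right) = \left(1 - 32\right) \left(-172\right) = \left(-31\right) \left(-172\right) = 5332$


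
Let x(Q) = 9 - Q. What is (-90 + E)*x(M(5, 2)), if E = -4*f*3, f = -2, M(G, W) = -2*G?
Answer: -1254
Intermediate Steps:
E = 24 (E = -4*(-2)*3 = 8*3 = 24)
(-90 + E)*x(M(5, 2)) = (-90 + 24)*(9 - (-2)*5) = -66*(9 - 1*(-10)) = -66*(9 + 10) = -66*19 = -1254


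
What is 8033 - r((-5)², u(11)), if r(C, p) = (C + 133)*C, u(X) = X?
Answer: 4083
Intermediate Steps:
r(C, p) = C*(133 + C) (r(C, p) = (133 + C)*C = C*(133 + C))
8033 - r((-5)², u(11)) = 8033 - (-5)²*(133 + (-5)²) = 8033 - 25*(133 + 25) = 8033 - 25*158 = 8033 - 1*3950 = 8033 - 3950 = 4083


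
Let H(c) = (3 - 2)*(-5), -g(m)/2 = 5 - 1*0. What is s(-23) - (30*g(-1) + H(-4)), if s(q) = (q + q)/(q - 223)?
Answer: 37538/123 ≈ 305.19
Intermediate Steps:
s(q) = 2*q/(-223 + q) (s(q) = (2*q)/(-223 + q) = 2*q/(-223 + q))
g(m) = -10 (g(m) = -2*(5 - 1*0) = -2*(5 + 0) = -2*5 = -10)
H(c) = -5 (H(c) = 1*(-5) = -5)
s(-23) - (30*g(-1) + H(-4)) = 2*(-23)/(-223 - 23) - (30*(-10) - 5) = 2*(-23)/(-246) - (-300 - 5) = 2*(-23)*(-1/246) - 1*(-305) = 23/123 + 305 = 37538/123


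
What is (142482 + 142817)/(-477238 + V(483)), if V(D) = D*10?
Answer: -285299/472408 ≈ -0.60392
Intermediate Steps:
V(D) = 10*D
(142482 + 142817)/(-477238 + V(483)) = (142482 + 142817)/(-477238 + 10*483) = 285299/(-477238 + 4830) = 285299/(-472408) = 285299*(-1/472408) = -285299/472408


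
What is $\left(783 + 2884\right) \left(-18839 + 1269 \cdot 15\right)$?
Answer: $718732$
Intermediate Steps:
$\left(783 + 2884\right) \left(-18839 + 1269 \cdot 15\right) = 3667 \left(-18839 + 19035\right) = 3667 \cdot 196 = 718732$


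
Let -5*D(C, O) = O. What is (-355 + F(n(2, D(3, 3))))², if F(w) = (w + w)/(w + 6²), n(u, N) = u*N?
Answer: 106028209/841 ≈ 1.2607e+5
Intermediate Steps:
D(C, O) = -O/5
n(u, N) = N*u
F(w) = 2*w/(36 + w) (F(w) = (2*w)/(w + 36) = (2*w)/(36 + w) = 2*w/(36 + w))
(-355 + F(n(2, D(3, 3))))² = (-355 + 2*(-⅕*3*2)/(36 - ⅕*3*2))² = (-355 + 2*(-⅗*2)/(36 - ⅗*2))² = (-355 + 2*(-6/5)/(36 - 6/5))² = (-355 + 2*(-6/5)/(174/5))² = (-355 + 2*(-6/5)*(5/174))² = (-355 - 2/29)² = (-10297/29)² = 106028209/841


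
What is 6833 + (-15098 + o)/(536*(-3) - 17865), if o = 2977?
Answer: 133071130/19473 ≈ 6833.6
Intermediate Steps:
6833 + (-15098 + o)/(536*(-3) - 17865) = 6833 + (-15098 + 2977)/(536*(-3) - 17865) = 6833 - 12121/(-1608 - 17865) = 6833 - 12121/(-19473) = 6833 - 12121*(-1/19473) = 6833 + 12121/19473 = 133071130/19473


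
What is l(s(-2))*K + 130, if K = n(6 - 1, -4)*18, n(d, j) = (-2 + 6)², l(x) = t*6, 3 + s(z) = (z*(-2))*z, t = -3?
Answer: -5054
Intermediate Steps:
s(z) = -3 - 2*z² (s(z) = -3 + (z*(-2))*z = -3 + (-2*z)*z = -3 - 2*z²)
l(x) = -18 (l(x) = -3*6 = -18)
n(d, j) = 16 (n(d, j) = 4² = 16)
K = 288 (K = 16*18 = 288)
l(s(-2))*K + 130 = -18*288 + 130 = -5184 + 130 = -5054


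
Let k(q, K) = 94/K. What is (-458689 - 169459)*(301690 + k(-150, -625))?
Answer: -118441172279088/625 ≈ -1.8951e+11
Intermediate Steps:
(-458689 - 169459)*(301690 + k(-150, -625)) = (-458689 - 169459)*(301690 + 94/(-625)) = -628148*(301690 + 94*(-1/625)) = -628148*(301690 - 94/625) = -628148*188556156/625 = -118441172279088/625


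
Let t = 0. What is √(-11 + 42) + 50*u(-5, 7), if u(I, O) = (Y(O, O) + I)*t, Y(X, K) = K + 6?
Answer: √31 ≈ 5.5678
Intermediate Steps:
Y(X, K) = 6 + K
u(I, O) = 0 (u(I, O) = ((6 + O) + I)*0 = (6 + I + O)*0 = 0)
√(-11 + 42) + 50*u(-5, 7) = √(-11 + 42) + 50*0 = √31 + 0 = √31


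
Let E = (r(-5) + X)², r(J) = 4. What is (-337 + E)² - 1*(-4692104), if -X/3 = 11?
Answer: 4946120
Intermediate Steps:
X = -33 (X = -3*11 = -33)
E = 841 (E = (4 - 33)² = (-29)² = 841)
(-337 + E)² - 1*(-4692104) = (-337 + 841)² - 1*(-4692104) = 504² + 4692104 = 254016 + 4692104 = 4946120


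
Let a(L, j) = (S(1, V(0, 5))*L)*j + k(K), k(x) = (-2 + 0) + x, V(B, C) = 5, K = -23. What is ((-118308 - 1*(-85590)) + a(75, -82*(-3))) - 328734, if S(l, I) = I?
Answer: -269227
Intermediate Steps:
k(x) = -2 + x
a(L, j) = -25 + 5*L*j (a(L, j) = (5*L)*j + (-2 - 23) = 5*L*j - 25 = -25 + 5*L*j)
((-118308 - 1*(-85590)) + a(75, -82*(-3))) - 328734 = ((-118308 - 1*(-85590)) + (-25 + 5*75*(-82*(-3)))) - 328734 = ((-118308 + 85590) + (-25 + 5*75*246)) - 328734 = (-32718 + (-25 + 92250)) - 328734 = (-32718 + 92225) - 328734 = 59507 - 328734 = -269227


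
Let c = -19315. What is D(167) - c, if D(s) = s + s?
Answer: 19649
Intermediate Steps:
D(s) = 2*s
D(167) - c = 2*167 - 1*(-19315) = 334 + 19315 = 19649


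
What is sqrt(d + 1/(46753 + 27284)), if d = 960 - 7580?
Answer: I*sqrt(36287380108743)/74037 ≈ 81.363*I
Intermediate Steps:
d = -6620
sqrt(d + 1/(46753 + 27284)) = sqrt(-6620 + 1/(46753 + 27284)) = sqrt(-6620 + 1/74037) = sqrt(-490124939/74037) = I*sqrt(36287380108743)/74037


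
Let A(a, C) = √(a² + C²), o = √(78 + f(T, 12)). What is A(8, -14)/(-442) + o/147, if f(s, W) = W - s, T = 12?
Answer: -√65/221 + √78/147 ≈ 0.023599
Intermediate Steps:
o = √78 (o = √(78 + (12 - 1*12)) = √(78 + (12 - 12)) = √(78 + 0) = √78 ≈ 8.8318)
A(a, C) = √(C² + a²)
A(8, -14)/(-442) + o/147 = √((-14)² + 8²)/(-442) + √78/147 = √(196 + 64)*(-1/442) + √78*(1/147) = √260*(-1/442) + √78/147 = (2*√65)*(-1/442) + √78/147 = -√65/221 + √78/147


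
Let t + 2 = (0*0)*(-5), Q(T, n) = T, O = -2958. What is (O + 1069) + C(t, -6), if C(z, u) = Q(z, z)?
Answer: -1891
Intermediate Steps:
t = -2 (t = -2 + (0*0)*(-5) = -2 + 0*(-5) = -2 + 0 = -2)
C(z, u) = z
(O + 1069) + C(t, -6) = (-2958 + 1069) - 2 = -1889 - 2 = -1891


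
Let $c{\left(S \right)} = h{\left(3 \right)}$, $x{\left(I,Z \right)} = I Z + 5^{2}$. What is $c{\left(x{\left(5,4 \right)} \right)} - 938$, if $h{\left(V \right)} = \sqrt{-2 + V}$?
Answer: $-937$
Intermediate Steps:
$x{\left(I,Z \right)} = 25 + I Z$ ($x{\left(I,Z \right)} = I Z + 25 = 25 + I Z$)
$c{\left(S \right)} = 1$ ($c{\left(S \right)} = \sqrt{-2 + 3} = \sqrt{1} = 1$)
$c{\left(x{\left(5,4 \right)} \right)} - 938 = 1 - 938 = -937$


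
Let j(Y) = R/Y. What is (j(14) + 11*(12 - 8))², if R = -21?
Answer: 7225/4 ≈ 1806.3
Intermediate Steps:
j(Y) = -21/Y
(j(14) + 11*(12 - 8))² = (-21/14 + 11*(12 - 8))² = (-21*1/14 + 11*4)² = (-3/2 + 44)² = (85/2)² = 7225/4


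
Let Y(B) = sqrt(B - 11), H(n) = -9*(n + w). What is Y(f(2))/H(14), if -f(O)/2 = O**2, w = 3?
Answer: -I*sqrt(19)/153 ≈ -0.02849*I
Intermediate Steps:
f(O) = -2*O**2
H(n) = -27 - 9*n (H(n) = -9*(n + 3) = -9*(3 + n) = -27 - 9*n)
Y(B) = sqrt(-11 + B)
Y(f(2))/H(14) = sqrt(-11 - 2*2**2)/(-27 - 9*14) = sqrt(-11 - 2*4)/(-27 - 126) = sqrt(-11 - 8)/(-153) = sqrt(-19)*(-1/153) = (I*sqrt(19))*(-1/153) = -I*sqrt(19)/153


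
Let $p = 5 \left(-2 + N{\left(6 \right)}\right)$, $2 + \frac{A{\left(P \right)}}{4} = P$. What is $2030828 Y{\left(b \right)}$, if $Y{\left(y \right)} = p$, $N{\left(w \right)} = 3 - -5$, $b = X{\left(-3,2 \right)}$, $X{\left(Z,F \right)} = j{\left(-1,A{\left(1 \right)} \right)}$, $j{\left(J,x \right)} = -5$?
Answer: $60924840$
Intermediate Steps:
$A{\left(P \right)} = -8 + 4 P$
$X{\left(Z,F \right)} = -5$
$b = -5$
$N{\left(w \right)} = 8$ ($N{\left(w \right)} = 3 + 5 = 8$)
$p = 30$ ($p = 5 \left(-2 + 8\right) = 5 \cdot 6 = 30$)
$Y{\left(y \right)} = 30$
$2030828 Y{\left(b \right)} = 2030828 \cdot 30 = 60924840$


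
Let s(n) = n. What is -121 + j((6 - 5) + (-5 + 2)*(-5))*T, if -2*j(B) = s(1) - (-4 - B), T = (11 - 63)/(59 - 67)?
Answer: -757/4 ≈ -189.25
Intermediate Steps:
T = 13/2 (T = -52/(-8) = -52*(-1/8) = 13/2 ≈ 6.5000)
j(B) = -5/2 - B/2 (j(B) = -(1 - (-4 - B))/2 = -(1 + (4 + B))/2 = -(5 + B)/2 = -5/2 - B/2)
-121 + j((6 - 5) + (-5 + 2)*(-5))*T = -121 + (-5/2 - ((6 - 5) + (-5 + 2)*(-5))/2)*(13/2) = -121 + (-5/2 - (1 - 3*(-5))/2)*(13/2) = -121 + (-5/2 - (1 + 15)/2)*(13/2) = -121 + (-5/2 - 1/2*16)*(13/2) = -121 + (-5/2 - 8)*(13/2) = -121 - 21/2*13/2 = -121 - 273/4 = -757/4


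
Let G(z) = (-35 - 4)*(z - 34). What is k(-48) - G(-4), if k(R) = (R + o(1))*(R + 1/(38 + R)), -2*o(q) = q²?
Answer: 17017/20 ≈ 850.85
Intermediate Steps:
G(z) = 1326 - 39*z (G(z) = -39*(-34 + z) = 1326 - 39*z)
o(q) = -q²/2
k(R) = (-½ + R)*(R + 1/(38 + R)) (k(R) = (R - ½*1²)*(R + 1/(38 + R)) = (R - ½*1)*(R + 1/(38 + R)) = (R - ½)*(R + 1/(38 + R)) = (-½ + R)*(R + 1/(38 + R)))
k(-48) - G(-4) = (-1 - 36*(-48) + 2*(-48)³ + 75*(-48)²)/(2*(38 - 48)) - (1326 - 39*(-4)) = (½)*(-1 + 1728 + 2*(-110592) + 75*2304)/(-10) - (1326 + 156) = (½)*(-⅒)*(-1 + 1728 - 221184 + 172800) - 1*1482 = (½)*(-⅒)*(-46657) - 1482 = 46657/20 - 1482 = 17017/20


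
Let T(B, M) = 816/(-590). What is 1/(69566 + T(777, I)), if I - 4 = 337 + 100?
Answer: 295/20521562 ≈ 1.4375e-5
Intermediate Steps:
I = 441 (I = 4 + (337 + 100) = 4 + 437 = 441)
T(B, M) = -408/295 (T(B, M) = 816*(-1/590) = -408/295)
1/(69566 + T(777, I)) = 1/(69566 - 408/295) = 1/(20521562/295) = 295/20521562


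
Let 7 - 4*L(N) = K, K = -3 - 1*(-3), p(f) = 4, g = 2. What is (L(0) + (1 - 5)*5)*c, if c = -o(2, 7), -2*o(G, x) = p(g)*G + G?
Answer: -365/4 ≈ -91.250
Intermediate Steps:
K = 0 (K = -3 + 3 = 0)
o(G, x) = -5*G/2 (o(G, x) = -(4*G + G)/2 = -5*G/2)
L(N) = 7/4 (L(N) = 7/4 - ¼*0 = 7/4 + 0 = 7/4)
c = 5 (c = -(-5)*2/2 = -1*(-5) = 5)
(L(0) + (1 - 5)*5)*c = (7/4 + (1 - 5)*5)*5 = (7/4 - 4*5)*5 = (7/4 - 20)*5 = -73/4*5 = -365/4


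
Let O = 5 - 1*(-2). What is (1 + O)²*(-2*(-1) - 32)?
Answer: -1920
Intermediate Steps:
O = 7 (O = 5 + 2 = 7)
(1 + O)²*(-2*(-1) - 32) = (1 + 7)²*(-2*(-1) - 32) = 8²*(2 - 32) = 64*(-30) = -1920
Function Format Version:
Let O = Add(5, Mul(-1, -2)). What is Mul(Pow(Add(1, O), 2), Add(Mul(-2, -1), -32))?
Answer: -1920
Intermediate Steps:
O = 7 (O = Add(5, 2) = 7)
Mul(Pow(Add(1, O), 2), Add(Mul(-2, -1), -32)) = Mul(Pow(Add(1, 7), 2), Add(Mul(-2, -1), -32)) = Mul(Pow(8, 2), Add(2, -32)) = Mul(64, -30) = -1920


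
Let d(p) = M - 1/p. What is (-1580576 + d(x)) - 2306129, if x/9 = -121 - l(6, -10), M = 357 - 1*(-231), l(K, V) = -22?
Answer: -3462530246/891 ≈ -3.8861e+6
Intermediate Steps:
M = 588 (M = 357 + 231 = 588)
x = -891 (x = 9*(-121 - 1*(-22)) = 9*(-121 + 22) = 9*(-99) = -891)
d(p) = 588 - 1/p
(-1580576 + d(x)) - 2306129 = (-1580576 + (588 - 1/(-891))) - 2306129 = (-1580576 + (588 - 1*(-1/891))) - 2306129 = (-1580576 + (588 + 1/891)) - 2306129 = (-1580576 + 523909/891) - 2306129 = -1407769307/891 - 2306129 = -3462530246/891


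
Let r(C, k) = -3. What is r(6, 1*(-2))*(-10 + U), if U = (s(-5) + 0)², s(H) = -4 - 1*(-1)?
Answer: 3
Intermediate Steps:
s(H) = -3 (s(H) = -4 + 1 = -3)
U = 9 (U = (-3 + 0)² = (-3)² = 9)
r(6, 1*(-2))*(-10 + U) = -3*(-10 + 9) = -3*(-1) = 3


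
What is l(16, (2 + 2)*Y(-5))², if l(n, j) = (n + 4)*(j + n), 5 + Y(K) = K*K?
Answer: 3686400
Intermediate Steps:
Y(K) = -5 + K² (Y(K) = -5 + K*K = -5 + K²)
l(n, j) = (4 + n)*(j + n)
l(16, (2 + 2)*Y(-5))² = (16² + 4*((2 + 2)*(-5 + (-5)²)) + 4*16 + ((2 + 2)*(-5 + (-5)²))*16)² = (256 + 4*(4*(-5 + 25)) + 64 + (4*(-5 + 25))*16)² = (256 + 4*(4*20) + 64 + (4*20)*16)² = (256 + 4*80 + 64 + 80*16)² = (256 + 320 + 64 + 1280)² = 1920² = 3686400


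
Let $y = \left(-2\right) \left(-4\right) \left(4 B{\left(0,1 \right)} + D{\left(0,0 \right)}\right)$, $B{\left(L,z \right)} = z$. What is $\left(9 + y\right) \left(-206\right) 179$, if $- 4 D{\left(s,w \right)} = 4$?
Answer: $-1216842$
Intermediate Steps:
$D{\left(s,w \right)} = -1$ ($D{\left(s,w \right)} = \left(- \frac{1}{4}\right) 4 = -1$)
$y = 24$ ($y = \left(-2\right) \left(-4\right) \left(4 \cdot 1 - 1\right) = 8 \left(4 - 1\right) = 8 \cdot 3 = 24$)
$\left(9 + y\right) \left(-206\right) 179 = \left(9 + 24\right) \left(-206\right) 179 = 33 \left(-206\right) 179 = \left(-6798\right) 179 = -1216842$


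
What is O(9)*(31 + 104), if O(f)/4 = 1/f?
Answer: 60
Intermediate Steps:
O(f) = 4/f
O(9)*(31 + 104) = (4/9)*(31 + 104) = (4*(⅑))*135 = (4/9)*135 = 60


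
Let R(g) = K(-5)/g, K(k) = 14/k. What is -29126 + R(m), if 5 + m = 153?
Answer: -10776627/370 ≈ -29126.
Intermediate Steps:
m = 148 (m = -5 + 153 = 148)
R(g) = -14/(5*g) (R(g) = (14/(-5))/g = (14*(-⅕))/g = -14/(5*g))
-29126 + R(m) = -29126 - 14/5/148 = -29126 - 14/5*1/148 = -29126 - 7/370 = -10776627/370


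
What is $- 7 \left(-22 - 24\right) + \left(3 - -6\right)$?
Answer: $331$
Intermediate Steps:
$- 7 \left(-22 - 24\right) + \left(3 - -6\right) = - 7 \left(-22 - 24\right) + \left(3 + 6\right) = \left(-7\right) \left(-46\right) + 9 = 322 + 9 = 331$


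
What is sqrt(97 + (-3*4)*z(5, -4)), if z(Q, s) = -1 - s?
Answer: sqrt(61) ≈ 7.8102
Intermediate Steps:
sqrt(97 + (-3*4)*z(5, -4)) = sqrt(97 + (-3*4)*(-1 - 1*(-4))) = sqrt(97 - 12*(-1 + 4)) = sqrt(97 - 12*3) = sqrt(97 - 36) = sqrt(61)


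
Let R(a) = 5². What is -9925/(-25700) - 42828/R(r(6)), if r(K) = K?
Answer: -44017259/25700 ≈ -1712.7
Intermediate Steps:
R(a) = 25
-9925/(-25700) - 42828/R(r(6)) = -9925/(-25700) - 42828/25 = -9925*(-1/25700) - 42828*1/25 = 397/1028 - 42828/25 = -44017259/25700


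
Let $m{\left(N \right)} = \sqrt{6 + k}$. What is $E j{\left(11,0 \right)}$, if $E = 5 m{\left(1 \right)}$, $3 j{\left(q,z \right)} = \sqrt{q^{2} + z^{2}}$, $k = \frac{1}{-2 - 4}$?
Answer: $\frac{55 \sqrt{210}}{18} \approx 44.279$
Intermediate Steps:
$k = - \frac{1}{6}$ ($k = \frac{1}{-6} = - \frac{1}{6} \approx -0.16667$)
$m{\left(N \right)} = \frac{\sqrt{210}}{6}$ ($m{\left(N \right)} = \sqrt{6 - \frac{1}{6}} = \sqrt{\frac{35}{6}} = \frac{\sqrt{210}}{6}$)
$j{\left(q,z \right)} = \frac{\sqrt{q^{2} + z^{2}}}{3}$
$E = \frac{5 \sqrt{210}}{6}$ ($E = 5 \frac{\sqrt{210}}{6} = \frac{5 \sqrt{210}}{6} \approx 12.076$)
$E j{\left(11,0 \right)} = \frac{5 \sqrt{210}}{6} \frac{\sqrt{11^{2} + 0^{2}}}{3} = \frac{5 \sqrt{210}}{6} \frac{\sqrt{121 + 0}}{3} = \frac{5 \sqrt{210}}{6} \frac{\sqrt{121}}{3} = \frac{5 \sqrt{210}}{6} \cdot \frac{1}{3} \cdot 11 = \frac{5 \sqrt{210}}{6} \cdot \frac{11}{3} = \frac{55 \sqrt{210}}{18}$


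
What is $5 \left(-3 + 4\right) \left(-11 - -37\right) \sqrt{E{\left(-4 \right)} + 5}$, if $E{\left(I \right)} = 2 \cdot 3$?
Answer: $130 \sqrt{11} \approx 431.16$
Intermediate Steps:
$E{\left(I \right)} = 6$
$5 \left(-3 + 4\right) \left(-11 - -37\right) \sqrt{E{\left(-4 \right)} + 5} = 5 \left(-3 + 4\right) \left(-11 - -37\right) \sqrt{6 + 5} = 5 \cdot 1 \left(-11 + 37\right) \sqrt{11} = 5 \cdot 26 \sqrt{11} = 130 \sqrt{11}$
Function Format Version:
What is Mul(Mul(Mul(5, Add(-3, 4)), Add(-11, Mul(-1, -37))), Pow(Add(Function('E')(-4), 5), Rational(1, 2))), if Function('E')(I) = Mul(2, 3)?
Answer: Mul(130, Pow(11, Rational(1, 2))) ≈ 431.16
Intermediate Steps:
Function('E')(I) = 6
Mul(Mul(Mul(5, Add(-3, 4)), Add(-11, Mul(-1, -37))), Pow(Add(Function('E')(-4), 5), Rational(1, 2))) = Mul(Mul(Mul(5, Add(-3, 4)), Add(-11, Mul(-1, -37))), Pow(Add(6, 5), Rational(1, 2))) = Mul(Mul(Mul(5, 1), Add(-11, 37)), Pow(11, Rational(1, 2))) = Mul(Mul(5, 26), Pow(11, Rational(1, 2))) = Mul(130, Pow(11, Rational(1, 2)))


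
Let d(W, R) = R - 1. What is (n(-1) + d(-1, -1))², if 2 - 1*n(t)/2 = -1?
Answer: 16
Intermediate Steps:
n(t) = 6 (n(t) = 4 - 2*(-1) = 4 + 2 = 6)
d(W, R) = -1 + R
(n(-1) + d(-1, -1))² = (6 + (-1 - 1))² = (6 - 2)² = 4² = 16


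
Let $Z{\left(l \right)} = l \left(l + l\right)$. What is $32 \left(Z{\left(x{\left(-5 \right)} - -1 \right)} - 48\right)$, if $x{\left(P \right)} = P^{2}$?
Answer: $41728$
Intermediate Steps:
$Z{\left(l \right)} = 2 l^{2}$ ($Z{\left(l \right)} = l 2 l = 2 l^{2}$)
$32 \left(Z{\left(x{\left(-5 \right)} - -1 \right)} - 48\right) = 32 \left(2 \left(\left(-5\right)^{2} - -1\right)^{2} - 48\right) = 32 \left(2 \left(25 + 1\right)^{2} - 48\right) = 32 \left(2 \cdot 26^{2} - 48\right) = 32 \left(2 \cdot 676 - 48\right) = 32 \left(1352 - 48\right) = 32 \cdot 1304 = 41728$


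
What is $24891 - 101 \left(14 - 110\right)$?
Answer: $34587$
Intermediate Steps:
$24891 - 101 \left(14 - 110\right) = 24891 - -9696 = 24891 + 9696 = 34587$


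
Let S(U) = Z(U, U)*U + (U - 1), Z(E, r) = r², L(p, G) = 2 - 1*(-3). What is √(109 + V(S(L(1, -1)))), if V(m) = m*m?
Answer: 5*√670 ≈ 129.42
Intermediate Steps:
L(p, G) = 5 (L(p, G) = 2 + 3 = 5)
S(U) = -1 + U + U³ (S(U) = U²*U + (U - 1) = U³ + (-1 + U) = -1 + U + U³)
V(m) = m²
√(109 + V(S(L(1, -1)))) = √(109 + (-1 + 5 + 5³)²) = √(109 + (-1 + 5 + 125)²) = √(109 + 129²) = √(109 + 16641) = √16750 = 5*√670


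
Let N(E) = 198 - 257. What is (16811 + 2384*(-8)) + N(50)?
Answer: -2320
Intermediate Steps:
N(E) = -59
(16811 + 2384*(-8)) + N(50) = (16811 + 2384*(-8)) - 59 = (16811 - 19072) - 59 = -2261 - 59 = -2320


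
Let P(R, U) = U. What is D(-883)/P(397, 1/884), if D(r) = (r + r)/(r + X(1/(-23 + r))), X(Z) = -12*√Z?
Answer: 208152012952/117733063 - 3122288*I*√906/117733063 ≈ 1768.0 - 0.79825*I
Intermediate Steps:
D(r) = 2*r/(r - 12*√(1/(-23 + r))) (D(r) = (r + r)/(r - 12*√(1/(-23 + r))) = (2*r)/(r - 12*√(1/(-23 + r))) = 2*r/(r - 12*√(1/(-23 + r))))
D(-883)/P(397, 1/884) = (2*(-883)/(-883 - 12*I*√906/906))/(1/884) = (2*(-883)/(-883 - 2*I*√906/151))*884 = -1766/(-883 - 2*I*√906/151)*884 = -1561144/(-883 - 2*I*√906/151)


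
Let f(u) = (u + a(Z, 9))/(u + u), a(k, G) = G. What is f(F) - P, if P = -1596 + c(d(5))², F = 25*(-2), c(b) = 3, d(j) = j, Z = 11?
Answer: 158741/100 ≈ 1587.4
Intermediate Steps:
F = -50
f(u) = (9 + u)/(2*u) (f(u) = (u + 9)/(u + u) = (9 + u)/((2*u)) = (9 + u)*(1/(2*u)) = (9 + u)/(2*u))
P = -1587 (P = -1596 + 3² = -1596 + 9 = -1587)
f(F) - P = (½)*(9 - 50)/(-50) - 1*(-1587) = (½)*(-1/50)*(-41) + 1587 = 41/100 + 1587 = 158741/100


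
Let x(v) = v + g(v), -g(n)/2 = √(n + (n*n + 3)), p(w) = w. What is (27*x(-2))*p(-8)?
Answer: 432 + 432*√5 ≈ 1398.0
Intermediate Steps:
g(n) = -2*√(3 + n + n²) (g(n) = -2*√(n + (n*n + 3)) = -2*√(n + (n² + 3)) = -2*√(n + (3 + n²)) = -2*√(3 + n + n²))
x(v) = v - 2*√(3 + v + v²)
(27*x(-2))*p(-8) = (27*(-2 - 2*√(3 - 2 + (-2)²)))*(-8) = (27*(-2 - 2*√(3 - 2 + 4)))*(-8) = (27*(-2 - 2*√5))*(-8) = (-54 - 54*√5)*(-8) = 432 + 432*√5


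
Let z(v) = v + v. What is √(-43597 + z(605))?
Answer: I*√42387 ≈ 205.88*I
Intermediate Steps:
z(v) = 2*v
√(-43597 + z(605)) = √(-43597 + 2*605) = √(-43597 + 1210) = √(-42387) = I*√42387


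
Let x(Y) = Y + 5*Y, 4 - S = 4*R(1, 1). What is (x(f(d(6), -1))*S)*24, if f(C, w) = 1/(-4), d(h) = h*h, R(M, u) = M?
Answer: 0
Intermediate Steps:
d(h) = h²
f(C, w) = -¼
S = 0 (S = 4 - 4 = 0)
x(Y) = 6*Y
(x(f(d(6), -1))*S)*24 = ((6*(-¼))*0)*24 = -3/2*0*24 = 0*24 = 0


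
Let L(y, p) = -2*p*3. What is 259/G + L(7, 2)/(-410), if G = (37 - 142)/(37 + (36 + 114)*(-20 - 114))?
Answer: 30435589/615 ≈ 49489.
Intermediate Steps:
L(y, p) = -6*p
G = 105/20063 (G = -105/(37 + 150*(-134)) = -105/(37 - 20100) = -105/(-20063) = -105*(-1/20063) = 105/20063 ≈ 0.0052335)
259/G + L(7, 2)/(-410) = 259/(105/20063) - 6*2/(-410) = 259*(20063/105) - 12*(-1/410) = 742331/15 + 6/205 = 30435589/615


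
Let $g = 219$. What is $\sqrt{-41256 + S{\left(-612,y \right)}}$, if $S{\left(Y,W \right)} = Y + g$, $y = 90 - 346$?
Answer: $i \sqrt{41649} \approx 204.08 i$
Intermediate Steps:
$y = -256$
$S{\left(Y,W \right)} = 219 + Y$ ($S{\left(Y,W \right)} = Y + 219 = 219 + Y$)
$\sqrt{-41256 + S{\left(-612,y \right)}} = \sqrt{-41256 + \left(219 - 612\right)} = \sqrt{-41256 - 393} = \sqrt{-41649} = i \sqrt{41649}$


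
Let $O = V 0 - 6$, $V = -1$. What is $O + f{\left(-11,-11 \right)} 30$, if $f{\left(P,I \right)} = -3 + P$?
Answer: $-426$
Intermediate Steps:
$O = -6$ ($O = \left(-1\right) 0 - 6 = 0 - 6 = -6$)
$O + f{\left(-11,-11 \right)} 30 = -6 + \left(-3 - 11\right) 30 = -6 - 420 = -426$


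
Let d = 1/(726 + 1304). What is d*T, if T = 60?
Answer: 6/203 ≈ 0.029557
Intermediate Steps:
d = 1/2030 ≈ 0.00049261
d*T = (1/2030)*60 = 6/203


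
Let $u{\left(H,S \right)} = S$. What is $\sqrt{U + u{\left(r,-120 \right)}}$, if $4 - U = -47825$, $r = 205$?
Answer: $9 \sqrt{589} \approx 218.42$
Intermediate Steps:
$U = 47829$ ($U = 4 - -47825 = 4 + 47825 = 47829$)
$\sqrt{U + u{\left(r,-120 \right)}} = \sqrt{47829 - 120} = \sqrt{47709} = 9 \sqrt{589}$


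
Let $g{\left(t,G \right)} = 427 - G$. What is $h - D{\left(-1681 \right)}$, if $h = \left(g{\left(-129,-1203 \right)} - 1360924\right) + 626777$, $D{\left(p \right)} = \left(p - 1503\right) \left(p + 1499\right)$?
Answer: $-1312005$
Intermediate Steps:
$D{\left(p \right)} = \left(-1503 + p\right) \left(1499 + p\right)$
$h = -732517$ ($h = \left(\left(427 - -1203\right) - 1360924\right) + 626777 = \left(\left(427 + 1203\right) - 1360924\right) + 626777 = \left(1630 - 1360924\right) + 626777 = -1359294 + 626777 = -732517$)
$h - D{\left(-1681 \right)} = -732517 - \left(-2252997 + \left(-1681\right)^{2} - -6724\right) = -732517 - \left(-2252997 + 2825761 + 6724\right) = -732517 - 579488 = -1312005$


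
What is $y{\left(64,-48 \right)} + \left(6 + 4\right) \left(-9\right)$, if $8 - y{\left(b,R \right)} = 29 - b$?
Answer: $-47$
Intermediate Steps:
$y{\left(b,R \right)} = -21 + b$ ($y{\left(b,R \right)} = 8 - \left(29 - b\right) = 8 + \left(-29 + b\right) = -21 + b$)
$y{\left(64,-48 \right)} + \left(6 + 4\right) \left(-9\right) = \left(-21 + 64\right) + \left(6 + 4\right) \left(-9\right) = 43 + 10 \left(-9\right) = 43 - 90 = -47$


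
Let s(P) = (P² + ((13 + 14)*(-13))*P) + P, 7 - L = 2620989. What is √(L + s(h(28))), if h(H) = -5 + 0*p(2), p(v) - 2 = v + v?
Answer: 51*I*√1007 ≈ 1618.4*I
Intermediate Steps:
L = -2620982 (L = 7 - 1*2620989 = 7 - 2620989 = -2620982)
p(v) = 2 + 2*v (p(v) = 2 + (v + v) = 2 + 2*v)
h(H) = -5 (h(H) = -5 + 0*(2 + 2*2) = -5 + 0*(2 + 4) = -5 + 0*6 = -5 + 0 = -5)
s(P) = P² - 350*P (s(P) = (P² + (27*(-13))*P) + P = (P² - 351*P) + P = P² - 350*P)
√(L + s(h(28))) = √(-2620982 - 5*(-350 - 5)) = √(-2620982 - 5*(-355)) = √(-2620982 + 1775) = √(-2619207) = 51*I*√1007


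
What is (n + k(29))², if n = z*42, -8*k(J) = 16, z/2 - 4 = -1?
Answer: 62500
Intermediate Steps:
z = 6 (z = 8 + 2*(-1) = 8 - 2 = 6)
k(J) = -2 (k(J) = -⅛*16 = -2)
n = 252 (n = 6*42 = 252)
(n + k(29))² = (252 - 2)² = 250² = 62500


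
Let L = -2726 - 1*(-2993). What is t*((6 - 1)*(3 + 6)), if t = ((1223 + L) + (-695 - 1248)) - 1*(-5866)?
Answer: 243585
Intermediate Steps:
L = 267 (L = -2726 + 2993 = 267)
t = 5413 (t = ((1223 + 267) + (-695 - 1248)) - 1*(-5866) = (1490 - 1943) + 5866 = -453 + 5866 = 5413)
t*((6 - 1)*(3 + 6)) = 5413*((6 - 1)*(3 + 6)) = 5413*(5*9) = 5413*45 = 243585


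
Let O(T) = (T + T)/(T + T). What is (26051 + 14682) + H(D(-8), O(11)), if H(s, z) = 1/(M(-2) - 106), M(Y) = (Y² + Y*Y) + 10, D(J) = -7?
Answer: 3584503/88 ≈ 40733.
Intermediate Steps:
O(T) = 1 (O(T) = (2*T)/((2*T)) = (2*T)*(1/(2*T)) = 1)
M(Y) = 10 + 2*Y² (M(Y) = (Y² + Y²) + 10 = 2*Y² + 10 = 10 + 2*Y²)
H(s, z) = -1/88 (H(s, z) = 1/((10 + 2*(-2)²) - 106) = 1/((10 + 2*4) - 106) = 1/((10 + 8) - 106) = 1/(18 - 106) = 1/(-88) = -1/88)
(26051 + 14682) + H(D(-8), O(11)) = (26051 + 14682) - 1/88 = 40733 - 1/88 = 3584503/88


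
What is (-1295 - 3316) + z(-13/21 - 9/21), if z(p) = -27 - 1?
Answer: -4639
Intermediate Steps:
z(p) = -28
(-1295 - 3316) + z(-13/21 - 9/21) = (-1295 - 3316) - 28 = -4611 - 28 = -4639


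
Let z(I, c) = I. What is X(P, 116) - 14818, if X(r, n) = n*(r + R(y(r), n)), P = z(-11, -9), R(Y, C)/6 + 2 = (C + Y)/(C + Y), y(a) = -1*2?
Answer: -16790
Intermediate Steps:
y(a) = -2
R(Y, C) = -6 (R(Y, C) = -12 + 6*((C + Y)/(C + Y)) = -12 + 6*1 = -12 + 6 = -6)
P = -11
X(r, n) = n*(-6 + r) (X(r, n) = n*(r - 6) = n*(-6 + r))
X(P, 116) - 14818 = 116*(-6 - 11) - 14818 = 116*(-17) - 14818 = -1972 - 14818 = -16790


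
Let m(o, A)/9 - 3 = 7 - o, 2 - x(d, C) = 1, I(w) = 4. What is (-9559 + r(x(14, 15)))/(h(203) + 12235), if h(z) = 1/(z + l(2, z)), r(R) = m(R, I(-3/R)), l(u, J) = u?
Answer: -971495/1254088 ≈ -0.77466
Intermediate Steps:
x(d, C) = 1 (x(d, C) = 2 - 1*1 = 2 - 1 = 1)
m(o, A) = 90 - 9*o (m(o, A) = 27 + 9*(7 - o) = 27 + (63 - 9*o) = 90 - 9*o)
r(R) = 90 - 9*R
h(z) = 1/(2 + z) (h(z) = 1/(z + 2) = 1/(2 + z))
(-9559 + r(x(14, 15)))/(h(203) + 12235) = (-9559 + (90 - 9*1))/(1/(2 + 203) + 12235) = (-9559 + (90 - 9))/(1/205 + 12235) = (-9559 + 81)/(1/205 + 12235) = -9478/2508176/205 = -9478*205/2508176 = -971495/1254088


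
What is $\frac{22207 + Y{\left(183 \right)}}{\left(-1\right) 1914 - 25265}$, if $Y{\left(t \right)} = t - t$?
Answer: $- \frac{22207}{27179} \approx -0.81706$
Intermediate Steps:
$Y{\left(t \right)} = 0$
$\frac{22207 + Y{\left(183 \right)}}{\left(-1\right) 1914 - 25265} = \frac{22207 + 0}{\left(-1\right) 1914 - 25265} = \frac{22207}{-1914 - 25265} = \frac{22207}{-27179} = 22207 \left(- \frac{1}{27179}\right) = - \frac{22207}{27179}$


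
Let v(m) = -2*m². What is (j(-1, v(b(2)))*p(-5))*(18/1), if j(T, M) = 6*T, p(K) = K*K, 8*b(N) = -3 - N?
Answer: -2700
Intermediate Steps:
b(N) = -3/8 - N/8 (b(N) = (-3 - N)/8 = -3/8 - N/8)
p(K) = K²
(j(-1, v(b(2)))*p(-5))*(18/1) = ((6*(-1))*(-5)²)*(18/1) = (-6*25)*(18*1) = -150*18 = -2700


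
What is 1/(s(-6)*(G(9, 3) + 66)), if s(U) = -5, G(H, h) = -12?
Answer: -1/270 ≈ -0.0037037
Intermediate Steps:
1/(s(-6)*(G(9, 3) + 66)) = 1/(-5*(-12 + 66)) = 1/(-5*54) = 1/(-270) = -1/270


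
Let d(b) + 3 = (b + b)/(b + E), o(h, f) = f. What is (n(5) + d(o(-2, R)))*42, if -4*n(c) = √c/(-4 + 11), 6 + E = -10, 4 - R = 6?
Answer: -350/3 - 3*√5/2 ≈ -120.02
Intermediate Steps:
R = -2 (R = 4 - 1*6 = 4 - 6 = -2)
E = -16 (E = -6 - 10 = -16)
d(b) = -3 + 2*b/(-16 + b) (d(b) = -3 + (b + b)/(b - 16) = -3 + (2*b)/(-16 + b) = -3 + 2*b/(-16 + b))
n(c) = -√c/28 (n(c) = -√c/(4*(-4 + 11)) = -√c/(4*7) = -√c/28)
(n(5) + d(o(-2, R)))*42 = (-√5/28 + (48 - 1*(-2))/(-16 - 2))*42 = (-√5/28 + (48 + 2)/(-18))*42 = (-√5/28 - 1/18*50)*42 = (-√5/28 - 25/9)*42 = (-25/9 - √5/28)*42 = -350/3 - 3*√5/2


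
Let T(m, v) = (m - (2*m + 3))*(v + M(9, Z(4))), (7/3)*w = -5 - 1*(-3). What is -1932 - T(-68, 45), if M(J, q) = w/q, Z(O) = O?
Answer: -67803/14 ≈ -4843.1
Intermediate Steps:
w = -6/7 (w = 3*(-5 - 1*(-3))/7 = 3*(-5 + 3)/7 = (3/7)*(-2) = -6/7 ≈ -0.85714)
M(J, q) = -6/(7*q)
T(m, v) = (-3 - m)*(-3/14 + v) (T(m, v) = (m - (2*m + 3))*(v - 6/7/4) = (m - (3 + 2*m))*(v - 6/7*1/4) = (m + (-3 - 2*m))*(v - 3/14) = (-3 - m)*(-3/14 + v))
-1932 - T(-68, 45) = -1932 - (9/14 - 3*45 + (3/14)*(-68) - 1*(-68)*45) = -1932 - (9/14 - 135 - 102/7 + 3060) = -1932 - 1*40755/14 = -1932 - 40755/14 = -67803/14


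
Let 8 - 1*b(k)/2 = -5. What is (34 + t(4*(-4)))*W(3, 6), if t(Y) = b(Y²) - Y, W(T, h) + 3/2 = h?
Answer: 342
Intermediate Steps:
W(T, h) = -3/2 + h
b(k) = 26 (b(k) = 16 - 2*(-5) = 16 + 10 = 26)
t(Y) = 26 - Y
(34 + t(4*(-4)))*W(3, 6) = (34 + (26 - 4*(-4)))*(-3/2 + 6) = (34 + (26 - 1*(-16)))*(9/2) = (34 + (26 + 16))*(9/2) = (34 + 42)*(9/2) = 76*(9/2) = 342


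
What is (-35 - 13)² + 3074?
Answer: 5378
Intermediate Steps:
(-35 - 13)² + 3074 = (-48)² + 3074 = 2304 + 3074 = 5378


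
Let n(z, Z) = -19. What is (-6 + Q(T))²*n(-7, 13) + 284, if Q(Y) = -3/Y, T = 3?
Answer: -647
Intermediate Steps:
(-6 + Q(T))²*n(-7, 13) + 284 = (-6 - 3/3)²*(-19) + 284 = (-6 - 3*⅓)²*(-19) + 284 = (-6 - 1)²*(-19) + 284 = (-7)²*(-19) + 284 = 49*(-19) + 284 = -931 + 284 = -647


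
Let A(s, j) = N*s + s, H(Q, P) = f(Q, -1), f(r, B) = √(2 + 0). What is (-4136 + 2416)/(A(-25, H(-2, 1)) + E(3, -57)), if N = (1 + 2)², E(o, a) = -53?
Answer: 1720/303 ≈ 5.6766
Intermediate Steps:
f(r, B) = √2
H(Q, P) = √2
N = 9 (N = 3² = 9)
A(s, j) = 10*s (A(s, j) = 9*s + s = 10*s)
(-4136 + 2416)/(A(-25, H(-2, 1)) + E(3, -57)) = (-4136 + 2416)/(10*(-25) - 53) = -1720/(-250 - 53) = -1720/(-303) = -1720*(-1/303) = 1720/303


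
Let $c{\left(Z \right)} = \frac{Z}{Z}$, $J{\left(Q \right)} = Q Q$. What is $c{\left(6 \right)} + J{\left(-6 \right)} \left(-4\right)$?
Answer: $-143$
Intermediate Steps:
$J{\left(Q \right)} = Q^{2}$
$c{\left(Z \right)} = 1$
$c{\left(6 \right)} + J{\left(-6 \right)} \left(-4\right) = 1 + \left(-6\right)^{2} \left(-4\right) = 1 + 36 \left(-4\right) = 1 - 144 = -143$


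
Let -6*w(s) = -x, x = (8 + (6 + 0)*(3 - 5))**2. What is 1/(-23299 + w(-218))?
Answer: -3/69889 ≈ -4.2925e-5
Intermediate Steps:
x = 16 (x = (8 + 6*(-2))**2 = (8 - 12)**2 = (-4)**2 = 16)
w(s) = 8/3 (w(s) = -(-1)*16/6 = -1/6*(-16) = 8/3)
1/(-23299 + w(-218)) = 1/(-23299 + 8/3) = 1/(-69889/3) = -3/69889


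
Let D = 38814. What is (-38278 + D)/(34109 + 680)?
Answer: 536/34789 ≈ 0.015407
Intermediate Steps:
(-38278 + D)/(34109 + 680) = (-38278 + 38814)/(34109 + 680) = 536/34789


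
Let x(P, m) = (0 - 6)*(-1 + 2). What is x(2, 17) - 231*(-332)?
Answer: 76686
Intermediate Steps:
x(P, m) = -6 (x(P, m) = -6*1 = -6)
x(2, 17) - 231*(-332) = -6 - 231*(-332) = -6 + 76692 = 76686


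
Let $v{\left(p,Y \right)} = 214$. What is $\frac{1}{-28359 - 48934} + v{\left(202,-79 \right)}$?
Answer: $\frac{16540701}{77293} \approx 214.0$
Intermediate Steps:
$\frac{1}{-28359 - 48934} + v{\left(202,-79 \right)} = \frac{1}{-28359 - 48934} + 214 = \frac{1}{-77293} + 214 = - \frac{1}{77293} + 214 = \frac{16540701}{77293}$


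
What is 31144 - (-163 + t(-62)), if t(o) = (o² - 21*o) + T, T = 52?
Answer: 26109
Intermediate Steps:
t(o) = 52 + o² - 21*o (t(o) = (o² - 21*o) + 52 = 52 + o² - 21*o)
31144 - (-163 + t(-62)) = 31144 - (-163 + (52 + (-62)² - 21*(-62))) = 31144 - (-163 + (52 + 3844 + 1302)) = 31144 - (-163 + 5198) = 31144 - 1*5035 = 31144 - 5035 = 26109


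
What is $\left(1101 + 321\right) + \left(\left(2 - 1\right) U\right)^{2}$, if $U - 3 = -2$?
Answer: $1423$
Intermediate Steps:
$U = 1$ ($U = 3 - 2 = 1$)
$\left(1101 + 321\right) + \left(\left(2 - 1\right) U\right)^{2} = \left(1101 + 321\right) + \left(\left(2 - 1\right) 1\right)^{2} = 1422 + \left(1 \cdot 1\right)^{2} = 1422 + 1^{2} = 1422 + 1 = 1423$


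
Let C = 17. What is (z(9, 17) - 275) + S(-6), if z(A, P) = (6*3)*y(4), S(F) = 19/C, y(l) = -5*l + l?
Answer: -9552/17 ≈ -561.88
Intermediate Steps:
y(l) = -4*l
S(F) = 19/17
z(A, P) = -288 (z(A, P) = (6*3)*(-4*4) = 18*(-16) = -288)
(z(9, 17) - 275) + S(-6) = (-288 - 275) + 19/17 = -563 + 19/17 = -9552/17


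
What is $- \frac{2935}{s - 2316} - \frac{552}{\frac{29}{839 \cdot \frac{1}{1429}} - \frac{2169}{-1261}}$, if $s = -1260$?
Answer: $- \frac{482421021247}{48344741448} \approx -9.9788$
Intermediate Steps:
$- \frac{2935}{s - 2316} - \frac{552}{\frac{29}{839 \cdot \frac{1}{1429}} - \frac{2169}{-1261}} = - \frac{2935}{-1260 - 2316} - \frac{552}{\frac{29}{839 \cdot \frac{1}{1429}} - \frac{2169}{-1261}} = - \frac{2935}{-1260 - 2316} - \frac{552}{\frac{29}{839 \cdot \frac{1}{1429}} - - \frac{2169}{1261}} = - \frac{2935}{-3576} - \frac{552}{\frac{29}{\frac{839}{1429}} + \frac{2169}{1261}} = \left(-2935\right) \left(- \frac{1}{3576}\right) - \frac{552}{29 \cdot \frac{1429}{839} + \frac{2169}{1261}} = \frac{2935}{3576} - \frac{552}{\frac{41441}{839} + \frac{2169}{1261}} = \frac{2935}{3576} - \frac{552}{\frac{54076892}{1057979}} = \frac{2935}{3576} - \frac{146001102}{13519223} = - \frac{482421021247}{48344741448}$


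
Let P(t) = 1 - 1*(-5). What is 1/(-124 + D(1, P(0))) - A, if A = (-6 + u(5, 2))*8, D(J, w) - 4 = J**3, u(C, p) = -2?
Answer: 7615/119 ≈ 63.992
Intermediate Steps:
P(t) = 6 (P(t) = 1 + 5 = 6)
D(J, w) = 4 + J**3
A = -64 (A = (-6 - 2)*8 = -8*8 = -64)
1/(-124 + D(1, P(0))) - A = 1/(-124 + (4 + 1**3)) - 1*(-64) = 1/(-124 + (4 + 1)) + 64 = 1/(-124 + 5) + 64 = 1/(-119) + 64 = -1/119 + 64 = 7615/119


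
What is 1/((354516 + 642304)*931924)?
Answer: 1/928960481680 ≈ 1.0765e-12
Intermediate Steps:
1/((354516 + 642304)*931924) = (1/931924)/996820 = (1/996820)*(1/931924) = 1/928960481680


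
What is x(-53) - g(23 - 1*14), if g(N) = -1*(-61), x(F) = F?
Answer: -114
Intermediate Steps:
g(N) = 61
x(-53) - g(23 - 1*14) = -53 - 1*61 = -53 - 61 = -114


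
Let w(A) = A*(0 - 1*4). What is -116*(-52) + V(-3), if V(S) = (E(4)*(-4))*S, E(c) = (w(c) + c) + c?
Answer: 5936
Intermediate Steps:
w(A) = -4*A (w(A) = A*(0 - 4) = A*(-4) = -4*A)
E(c) = -2*c (E(c) = (-4*c + c) + c = -3*c + c = -2*c)
V(S) = 32*S (V(S) = (-2*4*(-4))*S = (-8*(-4))*S = 32*S)
-116*(-52) + V(-3) = -116*(-52) + 32*(-3) = 6032 - 96 = 5936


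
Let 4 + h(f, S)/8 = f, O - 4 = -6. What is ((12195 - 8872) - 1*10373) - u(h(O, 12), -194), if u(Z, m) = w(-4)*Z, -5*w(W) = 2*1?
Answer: -35346/5 ≈ -7069.2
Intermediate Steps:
O = -2 (O = 4 - 6 = -2)
h(f, S) = -32 + 8*f
w(W) = -⅖ (w(W) = -2/5 = -⅕*2 = -⅖)
u(Z, m) = -2*Z/5
((12195 - 8872) - 1*10373) - u(h(O, 12), -194) = ((12195 - 8872) - 1*10373) - (-2)*(-32 + 8*(-2))/5 = (3323 - 10373) - (-2)*(-32 - 16)/5 = -7050 - (-2)*(-48)/5 = -7050 - 1*96/5 = -7050 - 96/5 = -35346/5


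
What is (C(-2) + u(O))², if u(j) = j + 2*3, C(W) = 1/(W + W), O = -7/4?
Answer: 16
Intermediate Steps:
O = -7/4 (O = -7*¼ = -7/4 ≈ -1.7500)
C(W) = 1/(2*W)
u(j) = 6 + j (u(j) = j + 6 = 6 + j)
(C(-2) + u(O))² = ((½)/(-2) + (6 - 7/4))² = ((½)*(-½) + 17/4)² = (-¼ + 17/4)² = 4² = 16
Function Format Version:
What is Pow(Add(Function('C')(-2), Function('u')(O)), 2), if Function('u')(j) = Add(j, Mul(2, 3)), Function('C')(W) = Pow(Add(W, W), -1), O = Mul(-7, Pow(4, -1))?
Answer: 16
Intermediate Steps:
O = Rational(-7, 4) (O = Mul(-7, Rational(1, 4)) = Rational(-7, 4) ≈ -1.7500)
Function('C')(W) = Mul(Rational(1, 2), Pow(W, -1)) (Function('C')(W) = Pow(Mul(2, W), -1) = Mul(Rational(1, 2), Pow(W, -1)))
Function('u')(j) = Add(6, j) (Function('u')(j) = Add(j, 6) = Add(6, j))
Pow(Add(Function('C')(-2), Function('u')(O)), 2) = Pow(Add(Mul(Rational(1, 2), Pow(-2, -1)), Add(6, Rational(-7, 4))), 2) = Pow(Add(Mul(Rational(1, 2), Rational(-1, 2)), Rational(17, 4)), 2) = Pow(Add(Rational(-1, 4), Rational(17, 4)), 2) = Pow(4, 2) = 16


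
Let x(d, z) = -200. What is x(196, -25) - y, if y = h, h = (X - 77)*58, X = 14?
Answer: 3454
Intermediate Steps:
h = -3654 (h = (14 - 77)*58 = -63*58 = -3654)
y = -3654
x(196, -25) - y = -200 - 1*(-3654) = -200 + 3654 = 3454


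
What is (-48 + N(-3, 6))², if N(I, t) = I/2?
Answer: 9801/4 ≈ 2450.3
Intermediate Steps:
N(I, t) = I/2 (N(I, t) = I*(½) = I/2)
(-48 + N(-3, 6))² = (-48 + (½)*(-3))² = (-48 - 3/2)² = (-99/2)² = 9801/4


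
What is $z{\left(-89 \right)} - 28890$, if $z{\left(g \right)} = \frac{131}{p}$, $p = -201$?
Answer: $- \frac{5807021}{201} \approx -28891.0$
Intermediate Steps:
$z{\left(g \right)} = - \frac{131}{201}$ ($z{\left(g \right)} = \frac{131}{-201} = 131 \left(- \frac{1}{201}\right) = - \frac{131}{201}$)
$z{\left(-89 \right)} - 28890 = - \frac{131}{201} - 28890 = - \frac{5807021}{201}$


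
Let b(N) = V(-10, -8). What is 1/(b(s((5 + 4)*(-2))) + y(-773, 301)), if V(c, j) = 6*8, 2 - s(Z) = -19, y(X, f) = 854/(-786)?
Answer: 393/18437 ≈ 0.021316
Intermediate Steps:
y(X, f) = -427/393 (y(X, f) = 854*(-1/786) = -427/393)
s(Z) = 21 (s(Z) = 2 - 1*(-19) = 2 + 19 = 21)
V(c, j) = 48
b(N) = 48
1/(b(s((5 + 4)*(-2))) + y(-773, 301)) = 1/(48 - 427/393) = 1/(18437/393) = 393/18437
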